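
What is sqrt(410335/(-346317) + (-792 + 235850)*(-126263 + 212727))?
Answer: sqrt(2437574966028556033773)/346317 ≈ 1.4256e+5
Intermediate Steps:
sqrt(410335/(-346317) + (-792 + 235850)*(-126263 + 212727)) = sqrt(410335*(-1/346317) + 235058*86464) = sqrt(-410335/346317 + 20324054912) = sqrt(7038565724548769/346317) = sqrt(2437574966028556033773)/346317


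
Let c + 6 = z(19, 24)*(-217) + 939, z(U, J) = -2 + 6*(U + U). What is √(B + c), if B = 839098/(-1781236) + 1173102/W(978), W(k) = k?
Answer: I*√988606350076744226458/145170734 ≈ 216.59*I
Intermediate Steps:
z(U, J) = -2 + 12*U (z(U, J) = -2 + 6*(2*U) = -2 + 12*U)
B = 174062573019/145170734 (B = 839098/(-1781236) + 1173102/978 = 839098*(-1/1781236) + 1173102*(1/978) = -419549/890618 + 195517/163 = 174062573019/145170734 ≈ 1199.0)
c = -48109 (c = -6 + ((-2 + 12*19)*(-217) + 939) = -6 + ((-2 + 228)*(-217) + 939) = -6 + (226*(-217) + 939) = -6 + (-49042 + 939) = -6 - 48103 = -48109)
√(B + c) = √(174062573019/145170734 - 48109) = √(-6809956268987/145170734) = I*√988606350076744226458/145170734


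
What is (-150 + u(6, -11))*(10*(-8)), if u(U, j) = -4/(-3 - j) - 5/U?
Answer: 36320/3 ≈ 12107.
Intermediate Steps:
u(U, j) = -5/U - 4/(-3 - j)
(-150 + u(6, -11))*(10*(-8)) = (-150 + (-15 - 5*(-11) + 4*6)/(6*(3 - 11)))*(10*(-8)) = (-150 + (⅙)*(-15 + 55 + 24)/(-8))*(-80) = (-150 + (⅙)*(-⅛)*64)*(-80) = (-150 - 4/3)*(-80) = -454/3*(-80) = 36320/3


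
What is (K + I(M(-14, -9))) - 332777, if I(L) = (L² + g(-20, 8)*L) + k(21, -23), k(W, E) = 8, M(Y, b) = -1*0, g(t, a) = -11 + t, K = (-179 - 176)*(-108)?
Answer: -294429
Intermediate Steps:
K = 38340 (K = -355*(-108) = 38340)
M(Y, b) = 0
I(L) = 8 + L² - 31*L (I(L) = (L² + (-11 - 20)*L) + 8 = (L² - 31*L) + 8 = 8 + L² - 31*L)
(K + I(M(-14, -9))) - 332777 = (38340 + (8 + 0² - 31*0)) - 332777 = (38340 + (8 + 0 + 0)) - 332777 = (38340 + 8) - 332777 = 38348 - 332777 = -294429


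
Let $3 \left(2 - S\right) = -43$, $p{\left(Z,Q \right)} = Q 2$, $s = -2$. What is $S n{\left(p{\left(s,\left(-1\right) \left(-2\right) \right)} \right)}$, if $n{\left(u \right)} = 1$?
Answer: $\frac{49}{3} \approx 16.333$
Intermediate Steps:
$p{\left(Z,Q \right)} = 2 Q$
$S = \frac{49}{3}$ ($S = 2 - - \frac{43}{3} = 2 + \frac{43}{3} = \frac{49}{3} \approx 16.333$)
$S n{\left(p{\left(s,\left(-1\right) \left(-2\right) \right)} \right)} = \frac{49}{3} \cdot 1 = \frac{49}{3}$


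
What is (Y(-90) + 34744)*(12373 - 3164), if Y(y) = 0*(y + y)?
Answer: 319957496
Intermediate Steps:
Y(y) = 0 (Y(y) = 0*(2*y) = 0)
(Y(-90) + 34744)*(12373 - 3164) = (0 + 34744)*(12373 - 3164) = 34744*9209 = 319957496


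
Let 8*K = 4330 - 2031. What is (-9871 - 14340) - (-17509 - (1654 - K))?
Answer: -42683/8 ≈ -5335.4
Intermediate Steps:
K = 2299/8 (K = (4330 - 2031)/8 = (1/8)*2299 = 2299/8 ≈ 287.38)
(-9871 - 14340) - (-17509 - (1654 - K)) = (-9871 - 14340) - (-17509 - (1654 - 1*2299/8)) = -24211 - (-17509 - (1654 - 2299/8)) = -24211 - (-17509 - 1*10933/8) = -24211 - (-17509 - 10933/8) = -24211 - 1*(-151005/8) = -24211 + 151005/8 = -42683/8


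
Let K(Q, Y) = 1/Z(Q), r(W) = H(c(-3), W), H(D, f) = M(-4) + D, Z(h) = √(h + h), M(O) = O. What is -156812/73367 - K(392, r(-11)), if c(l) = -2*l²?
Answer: -637729/293468 ≈ -2.1731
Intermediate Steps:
Z(h) = √2*√h (Z(h) = √(2*h) = √2*√h)
H(D, f) = -4 + D
r(W) = -22 (r(W) = -4 - 2*(-3)² = -4 - 2*9 = -4 - 18 = -22)
K(Q, Y) = √2/(2*√Q) (K(Q, Y) = 1/(√2*√Q) = √2/(2*√Q))
-156812/73367 - K(392, r(-11)) = -156812/73367 - √2/(2*√392) = -156812*1/73367 - √2*√2/28/2 = -156812/73367 - 1*1/28 = -156812/73367 - 1/28 = -637729/293468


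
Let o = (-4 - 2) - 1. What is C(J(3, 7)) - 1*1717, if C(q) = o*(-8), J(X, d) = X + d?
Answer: -1661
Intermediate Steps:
o = -7 (o = -6 - 1 = -7)
C(q) = 56 (C(q) = -7*(-8) = 56)
C(J(3, 7)) - 1*1717 = 56 - 1*1717 = 56 - 1717 = -1661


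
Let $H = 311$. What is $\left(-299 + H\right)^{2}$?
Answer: $144$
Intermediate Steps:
$\left(-299 + H\right)^{2} = \left(-299 + 311\right)^{2} = 12^{2} = 144$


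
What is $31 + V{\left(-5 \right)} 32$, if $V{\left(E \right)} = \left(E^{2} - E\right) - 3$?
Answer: $895$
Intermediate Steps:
$V{\left(E \right)} = -3 + E^{2} - E$
$31 + V{\left(-5 \right)} 32 = 31 + \left(-3 + \left(-5\right)^{2} - -5\right) 32 = 31 + \left(-3 + 25 + 5\right) 32 = 31 + 27 \cdot 32 = 31 + 864 = 895$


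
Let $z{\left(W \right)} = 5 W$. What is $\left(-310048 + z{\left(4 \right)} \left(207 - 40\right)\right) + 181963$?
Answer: $-124745$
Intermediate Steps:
$\left(-310048 + z{\left(4 \right)} \left(207 - 40\right)\right) + 181963 = \left(-310048 + 5 \cdot 4 \left(207 - 40\right)\right) + 181963 = \left(-310048 + 20 \cdot 167\right) + 181963 = \left(-310048 + 3340\right) + 181963 = -306708 + 181963 = -124745$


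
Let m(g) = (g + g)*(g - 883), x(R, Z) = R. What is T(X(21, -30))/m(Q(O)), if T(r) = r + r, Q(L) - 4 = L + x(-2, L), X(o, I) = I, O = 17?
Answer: 5/2736 ≈ 0.0018275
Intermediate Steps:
Q(L) = 2 + L (Q(L) = 4 + (L - 2) = 4 + (-2 + L) = 2 + L)
T(r) = 2*r
m(g) = 2*g*(-883 + g) (m(g) = (2*g)*(-883 + g) = 2*g*(-883 + g))
T(X(21, -30))/m(Q(O)) = (2*(-30))/((2*(2 + 17)*(-883 + (2 + 17)))) = -60*1/(38*(-883 + 19)) = -60/(2*19*(-864)) = -60/(-32832) = -60*(-1/32832) = 5/2736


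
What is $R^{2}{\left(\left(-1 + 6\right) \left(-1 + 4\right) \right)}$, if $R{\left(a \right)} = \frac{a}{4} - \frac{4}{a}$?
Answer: $\frac{43681}{3600} \approx 12.134$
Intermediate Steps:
$R{\left(a \right)} = - \frac{4}{a} + \frac{a}{4}$ ($R{\left(a \right)} = a \frac{1}{4} - \frac{4}{a} = \frac{a}{4} - \frac{4}{a} = - \frac{4}{a} + \frac{a}{4}$)
$R^{2}{\left(\left(-1 + 6\right) \left(-1 + 4\right) \right)} = \left(- \frac{4}{\left(-1 + 6\right) \left(-1 + 4\right)} + \frac{\left(-1 + 6\right) \left(-1 + 4\right)}{4}\right)^{2} = \left(- \frac{4}{5 \cdot 3} + \frac{5 \cdot 3}{4}\right)^{2} = \left(- \frac{4}{15} + \frac{1}{4} \cdot 15\right)^{2} = \left(\left(-4\right) \frac{1}{15} + \frac{15}{4}\right)^{2} = \left(- \frac{4}{15} + \frac{15}{4}\right)^{2} = \left(\frac{209}{60}\right)^{2} = \frac{43681}{3600}$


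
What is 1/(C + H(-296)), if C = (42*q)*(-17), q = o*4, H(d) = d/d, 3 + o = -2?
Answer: 1/14281 ≈ 7.0023e-5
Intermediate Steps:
o = -5 (o = -3 - 2 = -5)
H(d) = 1
q = -20 (q = -5*4 = -20)
C = 14280 (C = (42*(-20))*(-17) = -840*(-17) = 14280)
1/(C + H(-296)) = 1/(14280 + 1) = 1/14281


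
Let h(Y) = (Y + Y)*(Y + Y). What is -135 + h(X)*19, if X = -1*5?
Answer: 1765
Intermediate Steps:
X = -5
h(Y) = 4*Y² (h(Y) = (2*Y)*(2*Y) = 4*Y²)
-135 + h(X)*19 = -135 + (4*(-5)²)*19 = -135 + (4*25)*19 = -135 + 100*19 = -135 + 1900 = 1765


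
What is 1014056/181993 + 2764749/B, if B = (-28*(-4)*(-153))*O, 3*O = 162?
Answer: 20723127167/8019339552 ≈ 2.5841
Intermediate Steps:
O = 54 (O = (⅓)*162 = 54)
B = -925344 (B = (-28*(-4)*(-153))*54 = (112*(-153))*54 = -17136*54 = -925344)
1014056/181993 + 2764749/B = 1014056/181993 + 2764749/(-925344) = 1014056*(1/181993) + 2764749*(-1/925344) = 1014056/181993 - 921583/308448 = 20723127167/8019339552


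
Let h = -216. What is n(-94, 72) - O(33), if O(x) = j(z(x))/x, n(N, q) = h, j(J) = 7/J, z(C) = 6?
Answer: -42775/198 ≈ -216.04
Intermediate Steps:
n(N, q) = -216
O(x) = 7/(6*x) (O(x) = (7/6)/x = (7*(⅙))/x = 7/(6*x))
n(-94, 72) - O(33) = -216 - 7/(6*33) = -216 - 1*7/198 = -216 - 7/198 = -42775/198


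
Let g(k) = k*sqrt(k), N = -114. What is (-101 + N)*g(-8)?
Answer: 3440*I*sqrt(2) ≈ 4864.9*I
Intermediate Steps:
g(k) = k**(3/2)
(-101 + N)*g(-8) = (-101 - 114)*(-8)**(3/2) = -(-3440)*I*sqrt(2) = 3440*I*sqrt(2)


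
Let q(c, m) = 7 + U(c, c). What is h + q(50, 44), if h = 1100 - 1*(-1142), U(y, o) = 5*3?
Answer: 2264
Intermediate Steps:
U(y, o) = 15
h = 2242 (h = 1100 + 1142 = 2242)
q(c, m) = 22 (q(c, m) = 7 + 15 = 22)
h + q(50, 44) = 2242 + 22 = 2264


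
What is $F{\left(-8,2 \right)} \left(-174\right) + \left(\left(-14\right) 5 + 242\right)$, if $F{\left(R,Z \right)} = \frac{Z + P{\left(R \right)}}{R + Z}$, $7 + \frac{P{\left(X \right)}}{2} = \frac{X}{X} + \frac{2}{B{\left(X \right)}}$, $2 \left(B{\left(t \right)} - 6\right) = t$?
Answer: $-60$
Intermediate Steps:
$B{\left(t \right)} = 6 + \frac{t}{2}$
$P{\left(X \right)} = -12 + \frac{4}{6 + \frac{X}{2}}$ ($P{\left(X \right)} = -14 + 2 \left(\frac{X}{X} + \frac{2}{6 + \frac{X}{2}}\right) = -14 + 2 \left(1 + \frac{2}{6 + \frac{X}{2}}\right) = -14 + \left(2 + \frac{4}{6 + \frac{X}{2}}\right) = -12 + \frac{4}{6 + \frac{X}{2}}$)
$F{\left(R,Z \right)} = \frac{Z + \frac{4 \left(-34 - 3 R\right)}{12 + R}}{R + Z}$
$F{\left(-8,2 \right)} \left(-174\right) + \left(\left(-14\right) 5 + 242\right) = \frac{8 + \left(-12 + 2\right) \left(12 - 8\right)}{\left(12 - 8\right) \left(-8 + 2\right)} \left(-174\right) + \left(\left(-14\right) 5 + 242\right) = \frac{8 - 40}{4 \left(-6\right)} \left(-174\right) + \left(-70 + 242\right) = \frac{1}{4} \left(- \frac{1}{6}\right) \left(8 - 40\right) \left(-174\right) + 172 = \frac{1}{4} \left(- \frac{1}{6}\right) \left(-32\right) \left(-174\right) + 172 = \frac{4}{3} \left(-174\right) + 172 = -232 + 172 = -60$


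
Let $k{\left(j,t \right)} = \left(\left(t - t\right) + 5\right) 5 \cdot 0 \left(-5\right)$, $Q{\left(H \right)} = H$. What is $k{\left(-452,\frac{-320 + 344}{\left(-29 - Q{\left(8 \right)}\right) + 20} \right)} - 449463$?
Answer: $-449463$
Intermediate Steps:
$k{\left(j,t \right)} = 0$ ($k{\left(j,t \right)} = \left(0 + 5\right) 5 \cdot 0 \left(-5\right) = 5 \cdot 5 \cdot 0 \left(-5\right) = 25 \cdot 0 \left(-5\right) = 0 \left(-5\right) = 0$)
$k{\left(-452,\frac{-320 + 344}{\left(-29 - Q{\left(8 \right)}\right) + 20} \right)} - 449463 = 0 - 449463 = -449463$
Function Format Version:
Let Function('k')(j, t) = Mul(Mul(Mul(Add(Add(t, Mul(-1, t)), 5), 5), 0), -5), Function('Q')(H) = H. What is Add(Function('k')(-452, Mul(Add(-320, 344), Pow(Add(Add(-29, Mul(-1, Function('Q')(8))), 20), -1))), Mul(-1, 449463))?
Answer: -449463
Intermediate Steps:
Function('k')(j, t) = 0 (Function('k')(j, t) = Mul(Mul(Mul(Add(0, 5), 5), 0), -5) = Mul(Mul(Mul(5, 5), 0), -5) = Mul(Mul(25, 0), -5) = Mul(0, -5) = 0)
Add(Function('k')(-452, Mul(Add(-320, 344), Pow(Add(Add(-29, Mul(-1, Function('Q')(8))), 20), -1))), Mul(-1, 449463)) = Add(0, Mul(-1, 449463)) = Add(0, -449463) = -449463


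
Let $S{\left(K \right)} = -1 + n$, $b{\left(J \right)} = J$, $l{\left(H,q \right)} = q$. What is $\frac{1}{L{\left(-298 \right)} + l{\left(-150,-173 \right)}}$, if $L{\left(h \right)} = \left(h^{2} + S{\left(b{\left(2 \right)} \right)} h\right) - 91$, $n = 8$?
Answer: $\frac{1}{86454} \approx 1.1567 \cdot 10^{-5}$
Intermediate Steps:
$S{\left(K \right)} = 7$ ($S{\left(K \right)} = -1 + 8 = 7$)
$L{\left(h \right)} = -91 + h^{2} + 7 h$ ($L{\left(h \right)} = \left(h^{2} + 7 h\right) - 91 = -91 + h^{2} + 7 h$)
$\frac{1}{L{\left(-298 \right)} + l{\left(-150,-173 \right)}} = \frac{1}{\left(-91 + \left(-298\right)^{2} + 7 \left(-298\right)\right) - 173} = \frac{1}{\left(-91 + 88804 - 2086\right) - 173} = \frac{1}{86627 - 173} = \frac{1}{86454}$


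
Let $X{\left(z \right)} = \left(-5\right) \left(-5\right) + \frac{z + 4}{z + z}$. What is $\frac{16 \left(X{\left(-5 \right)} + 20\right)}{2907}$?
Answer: $\frac{3608}{14535} \approx 0.24823$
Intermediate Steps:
$X{\left(z \right)} = 25 + \frac{4 + z}{2 z}$
$\frac{16 \left(X{\left(-5 \right)} + 20\right)}{2907} = \frac{16 \left(\left(\frac{51}{2} + \frac{2}{-5}\right) + 20\right)}{2907} = 16 \left(\left(\frac{51}{2} + 2 \left(- \frac{1}{5}\right)\right) + 20\right) \frac{1}{2907} = 16 \left(\left(\frac{51}{2} - \frac{2}{5}\right) + 20\right) \frac{1}{2907} = 16 \left(\frac{251}{10} + 20\right) \frac{1}{2907} = 16 \cdot \frac{451}{10} \cdot \frac{1}{2907} = \frac{3608}{5} \cdot \frac{1}{2907} = \frac{3608}{14535}$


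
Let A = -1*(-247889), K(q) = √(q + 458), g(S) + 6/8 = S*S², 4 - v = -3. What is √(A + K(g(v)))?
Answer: √(991556 + 2*√3201)/2 ≈ 497.91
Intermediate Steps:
v = 7 (v = 4 - 1*(-3) = 4 + 3 = 7)
g(S) = -¾ + S³ (g(S) = -¾ + S*S² = -¾ + S³)
K(q) = √(458 + q)
A = 247889
√(A + K(g(v))) = √(247889 + √(458 + (-¾ + 7³))) = √(247889 + √(458 + (-¾ + 343))) = √(247889 + √(458 + 1369/4)) = √(247889 + √(3201/4)) = √(247889 + √3201/2)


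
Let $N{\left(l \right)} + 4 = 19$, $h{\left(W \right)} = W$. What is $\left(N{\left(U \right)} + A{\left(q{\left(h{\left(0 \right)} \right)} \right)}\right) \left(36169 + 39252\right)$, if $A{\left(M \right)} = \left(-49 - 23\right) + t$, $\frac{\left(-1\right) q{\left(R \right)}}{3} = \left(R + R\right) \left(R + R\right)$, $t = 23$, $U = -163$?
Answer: $-2564314$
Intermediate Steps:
$N{\left(l \right)} = 15$ ($N{\left(l \right)} = -4 + 19 = 15$)
$q{\left(R \right)} = - 12 R^{2}$ ($q{\left(R \right)} = - 3 \left(R + R\right) \left(R + R\right) = - 3 \cdot 2 R 2 R = - 3 \cdot 4 R^{2} = - 12 R^{2}$)
$A{\left(M \right)} = -49$ ($A{\left(M \right)} = \left(-49 - 23\right) + 23 = -72 + 23 = -49$)
$\left(N{\left(U \right)} + A{\left(q{\left(h{\left(0 \right)} \right)} \right)}\right) \left(36169 + 39252\right) = \left(15 - 49\right) \left(36169 + 39252\right) = \left(-34\right) 75421 = -2564314$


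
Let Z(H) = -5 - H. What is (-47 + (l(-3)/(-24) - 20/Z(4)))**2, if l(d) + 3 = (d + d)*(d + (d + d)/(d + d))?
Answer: 10569001/5184 ≈ 2038.8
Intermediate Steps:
l(d) = -3 + 2*d*(1 + d) (l(d) = -3 + (d + d)*(d + (d + d)/(d + d)) = -3 + (2*d)*(d + (2*d)/((2*d))) = -3 + (2*d)*(d + (2*d)*(1/(2*d))) = -3 + (2*d)*(d + 1) = -3 + (2*d)*(1 + d) = -3 + 2*d*(1 + d))
(-47 + (l(-3)/(-24) - 20/Z(4)))**2 = (-47 + ((-3 + 2*(-3) + 2*(-3)**2)/(-24) - 20/(-5 - 1*4)))**2 = (-47 + ((-3 - 6 + 2*9)*(-1/24) - 20/(-5 - 4)))**2 = (-47 + ((-3 - 6 + 18)*(-1/24) - 20/(-9)))**2 = (-47 + (9*(-1/24) - 20*(-1/9)))**2 = (-47 + (-3/8 + 20/9))**2 = (-47 + 133/72)**2 = (-3251/72)**2 = 10569001/5184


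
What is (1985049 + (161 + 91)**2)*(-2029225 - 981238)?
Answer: -6167093010039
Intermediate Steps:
(1985049 + (161 + 91)**2)*(-2029225 - 981238) = (1985049 + 252**2)*(-3010463) = (1985049 + 63504)*(-3010463) = 2048553*(-3010463) = -6167093010039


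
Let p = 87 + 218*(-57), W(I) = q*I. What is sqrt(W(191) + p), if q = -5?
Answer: 17*I*sqrt(46) ≈ 115.3*I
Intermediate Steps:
W(I) = -5*I
p = -12339 (p = 87 - 12426 = -12339)
sqrt(W(191) + p) = sqrt(-5*191 - 12339) = sqrt(-955 - 12339) = sqrt(-13294) = 17*I*sqrt(46)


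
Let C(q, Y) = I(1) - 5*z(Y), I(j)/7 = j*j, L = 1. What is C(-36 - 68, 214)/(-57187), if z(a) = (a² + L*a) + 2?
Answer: 230053/57187 ≈ 4.0228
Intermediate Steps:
z(a) = 2 + a + a² (z(a) = (a² + 1*a) + 2 = (a² + a) + 2 = (a + a²) + 2 = 2 + a + a²)
I(j) = 7*j² (I(j) = 7*(j*j) = 7*j²)
C(q, Y) = -3 - 5*Y - 5*Y² (C(q, Y) = 7*1² - 5*(2 + Y + Y²) = 7*1 + (-10 - 5*Y - 5*Y²) = 7 + (-10 - 5*Y - 5*Y²) = -3 - 5*Y - 5*Y²)
C(-36 - 68, 214)/(-57187) = (-3 - 5*214 - 5*214²)/(-57187) = (-3 - 1070 - 5*45796)*(-1/57187) = (-3 - 1070 - 228980)*(-1/57187) = -230053*(-1/57187) = 230053/57187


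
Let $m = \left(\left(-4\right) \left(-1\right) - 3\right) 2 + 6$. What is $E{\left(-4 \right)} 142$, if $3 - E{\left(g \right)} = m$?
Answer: $-710$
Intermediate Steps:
$m = 8$ ($m = \left(4 - 3\right) 2 + 6 = 1 \cdot 2 + 6 = 2 + 6 = 8$)
$E{\left(g \right)} = -5$ ($E{\left(g \right)} = 3 - 8 = -5$)
$E{\left(-4 \right)} 142 = \left(-5\right) 142 = -710$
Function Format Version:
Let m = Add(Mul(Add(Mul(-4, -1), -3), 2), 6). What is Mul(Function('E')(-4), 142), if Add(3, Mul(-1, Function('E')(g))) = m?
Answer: -710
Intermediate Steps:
m = 8 (m = Add(Mul(Add(4, -3), 2), 6) = Add(Mul(1, 2), 6) = Add(2, 6) = 8)
Function('E')(g) = -5 (Function('E')(g) = Add(3, Mul(-1, 8)) = Add(3, -8) = -5)
Mul(Function('E')(-4), 142) = Mul(-5, 142) = -710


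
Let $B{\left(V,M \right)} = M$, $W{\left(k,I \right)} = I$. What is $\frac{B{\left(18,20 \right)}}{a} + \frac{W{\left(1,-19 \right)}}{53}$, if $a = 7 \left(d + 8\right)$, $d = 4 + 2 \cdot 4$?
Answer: $- \frac{80}{371} \approx -0.21563$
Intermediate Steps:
$d = 12$ ($d = 4 + 8 = 12$)
$a = 140$ ($a = 7 \left(12 + 8\right) = 7 \cdot 20 = 140$)
$\frac{B{\left(18,20 \right)}}{a} + \frac{W{\left(1,-19 \right)}}{53} = \frac{20}{140} - \frac{19}{53} = 20 \cdot \frac{1}{140} - \frac{19}{53} = \frac{1}{7} - \frac{19}{53} = - \frac{80}{371}$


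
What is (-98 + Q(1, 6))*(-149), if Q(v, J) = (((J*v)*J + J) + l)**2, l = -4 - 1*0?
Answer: -200554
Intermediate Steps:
l = -4 (l = -4 + 0 = -4)
Q(v, J) = (-4 + J + v*J**2)**2 (Q(v, J) = (((J*v)*J + J) - 4)**2 = ((v*J**2 + J) - 4)**2 = ((J + v*J**2) - 4)**2 = (-4 + J + v*J**2)**2)
(-98 + Q(1, 6))*(-149) = (-98 + (-4 + 6 + 1*6**2)**2)*(-149) = (-98 + (-4 + 6 + 1*36)**2)*(-149) = (-98 + (-4 + 6 + 36)**2)*(-149) = (-98 + 38**2)*(-149) = (-98 + 1444)*(-149) = 1346*(-149) = -200554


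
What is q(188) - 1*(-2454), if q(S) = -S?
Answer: 2266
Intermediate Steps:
q(188) - 1*(-2454) = -1*188 - 1*(-2454) = -188 + 2454 = 2266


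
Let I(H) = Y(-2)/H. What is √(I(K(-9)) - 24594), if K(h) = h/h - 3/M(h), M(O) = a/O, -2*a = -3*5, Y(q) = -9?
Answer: I*√13011261/23 ≈ 156.83*I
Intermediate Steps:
a = 15/2 (a = -(-3)*5/2 = -½*(-15) = 15/2 ≈ 7.5000)
M(O) = 15/(2*O)
K(h) = 1 - 2*h/5 (K(h) = h/h - 3*2*h/15 = 1 - 2*h/5)
I(H) = -9/H
√(I(K(-9)) - 24594) = √(-9/(1 - ⅖*(-9)) - 24594) = √(-9/(1 + 18/5) - 24594) = √(-9/23/5 - 24594) = √(-9*5/23 - 24594) = √(-45/23 - 24594) = √(-565707/23) = I*√13011261/23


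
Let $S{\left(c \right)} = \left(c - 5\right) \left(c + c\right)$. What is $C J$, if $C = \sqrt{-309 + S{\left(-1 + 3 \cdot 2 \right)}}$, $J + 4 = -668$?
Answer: $- 672 i \sqrt{309} \approx - 11813.0 i$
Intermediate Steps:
$J = -672$ ($J = -4 - 668 = -672$)
$S{\left(c \right)} = 2 c \left(-5 + c\right)$ ($S{\left(c \right)} = \left(-5 + c\right) 2 c = 2 c \left(-5 + c\right)$)
$C = i \sqrt{309}$ ($C = \sqrt{-309 + 2 \left(-1 + 3 \cdot 2\right) \left(-5 + \left(-1 + 3 \cdot 2\right)\right)} = \sqrt{-309 + 2 \left(-1 + 6\right) \left(-5 + \left(-1 + 6\right)\right)} = \sqrt{-309 + 2 \cdot 5 \left(-5 + 5\right)} = \sqrt{-309 + 2 \cdot 5 \cdot 0} = \sqrt{-309 + 0} = \sqrt{-309} = i \sqrt{309} \approx 17.578 i$)
$C J = i \sqrt{309} \left(-672\right) = - 672 i \sqrt{309}$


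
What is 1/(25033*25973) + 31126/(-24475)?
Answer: -20237568300259/15913207117775 ≈ -1.2717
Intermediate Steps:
1/(25033*25973) + 31126/(-24475) = (1/25033)*(1/25973) + 31126*(-1/24475) = 1/650182109 - 31126/24475 = -20237568300259/15913207117775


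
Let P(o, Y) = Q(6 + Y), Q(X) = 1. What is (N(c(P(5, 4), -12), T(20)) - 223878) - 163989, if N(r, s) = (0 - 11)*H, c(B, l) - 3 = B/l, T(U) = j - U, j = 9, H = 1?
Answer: -387878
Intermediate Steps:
T(U) = 9 - U
P(o, Y) = 1
c(B, l) = 3 + B/l
N(r, s) = -11 (N(r, s) = (0 - 11)*1 = -11*1 = -11)
(N(c(P(5, 4), -12), T(20)) - 223878) - 163989 = (-11 - 223878) - 163989 = -223889 - 163989 = -387878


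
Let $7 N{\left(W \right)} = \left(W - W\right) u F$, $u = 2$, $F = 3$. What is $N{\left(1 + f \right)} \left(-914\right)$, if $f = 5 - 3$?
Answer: $0$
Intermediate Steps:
$f = 2$
$N{\left(W \right)} = 0$ ($N{\left(W \right)} = \frac{\left(W - W\right) 2 \cdot 3}{7} = \frac{0 \cdot 2 \cdot 3}{7} = \frac{0 \cdot 3}{7} = \frac{1}{7} \cdot 0 = 0$)
$N{\left(1 + f \right)} \left(-914\right) = 0 \left(-914\right) = 0$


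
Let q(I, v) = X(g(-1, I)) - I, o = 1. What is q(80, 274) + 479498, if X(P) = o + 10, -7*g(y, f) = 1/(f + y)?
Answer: 479429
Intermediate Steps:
g(y, f) = -1/(7*(f + y))
X(P) = 11 (X(P) = 1 + 10 = 11)
q(I, v) = 11 - I
q(80, 274) + 479498 = (11 - 1*80) + 479498 = (11 - 80) + 479498 = -69 + 479498 = 479429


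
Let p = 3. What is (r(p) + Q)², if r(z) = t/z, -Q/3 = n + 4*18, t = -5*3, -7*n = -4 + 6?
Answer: 2374681/49 ≈ 48463.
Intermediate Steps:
n = -2/7 (n = -(-4 + 6)/7 = -⅐*2 = -2/7 ≈ -0.28571)
t = -15
Q = -1506/7 (Q = -3*(-2/7 + 4*18) = -3*(-2/7 + 72) = -3*502/7 = -1506/7 ≈ -215.14)
r(z) = -15/z
(r(p) + Q)² = (-15/3 - 1506/7)² = (-15*⅓ - 1506/7)² = (-5 - 1506/7)² = (-1541/7)² = 2374681/49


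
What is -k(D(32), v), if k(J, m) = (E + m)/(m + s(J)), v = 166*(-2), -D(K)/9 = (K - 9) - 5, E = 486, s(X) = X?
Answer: 77/247 ≈ 0.31174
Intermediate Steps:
D(K) = 126 - 9*K (D(K) = -9*((K - 9) - 5) = -9*((-9 + K) - 5) = -9*(-14 + K) = 126 - 9*K)
v = -332
k(J, m) = (486 + m)/(J + m) (k(J, m) = (486 + m)/(m + J) = (486 + m)/(J + m))
-k(D(32), v) = -(486 - 332)/((126 - 9*32) - 332) = -154/((126 - 288) - 332) = -154/(-162 - 332) = -154/(-494) = -(-1)*154/494 = -1*(-77/247) = 77/247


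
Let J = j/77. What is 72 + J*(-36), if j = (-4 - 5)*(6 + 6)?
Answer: 9432/77 ≈ 122.49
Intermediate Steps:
j = -108 (j = -9*12 = -108)
J = -108/77 ≈ -1.4026
72 + J*(-36) = 72 - 108/77*(-36) = 72 + 3888/77 = 9432/77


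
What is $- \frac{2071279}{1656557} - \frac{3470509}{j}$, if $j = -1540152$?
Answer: $\frac{365573069015}{364478510952} \approx 1.003$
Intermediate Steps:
$- \frac{2071279}{1656557} - \frac{3470509}{j} = - \frac{2071279}{1656557} - \frac{3470509}{-1540152} = \left(-2071279\right) \frac{1}{1656557} - - \frac{3470509}{1540152} = - \frac{295897}{236651} + \frac{3470509}{1540152} = \frac{365573069015}{364478510952}$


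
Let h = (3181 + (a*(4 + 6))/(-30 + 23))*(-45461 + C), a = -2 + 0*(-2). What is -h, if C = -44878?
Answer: 2013385293/7 ≈ 2.8763e+8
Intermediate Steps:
a = -2 (a = -2 + 0 = -2)
h = -2013385293/7 (h = (3181 + (-2*(4 + 6))/(-30 + 23))*(-45461 - 44878) = (3181 + (-2*10)/(-7))*(-90339) = (3181 - 1/7*(-20))*(-90339) = (3181 + 20/7)*(-90339) = (22287/7)*(-90339) = -2013385293/7 ≈ -2.8763e+8)
-h = -1*(-2013385293/7) = 2013385293/7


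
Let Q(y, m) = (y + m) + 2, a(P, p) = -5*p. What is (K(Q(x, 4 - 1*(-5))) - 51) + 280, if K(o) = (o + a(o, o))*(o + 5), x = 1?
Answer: -587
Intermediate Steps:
Q(y, m) = 2 + m + y (Q(y, m) = (m + y) + 2 = 2 + m + y)
K(o) = -4*o*(5 + o) (K(o) = (o - 5*o)*(o + 5) = (-4*o)*(5 + o) = -4*o*(5 + o))
(K(Q(x, 4 - 1*(-5))) - 51) + 280 = (4*(2 + (4 - 1*(-5)) + 1)*(-5 - (2 + (4 - 1*(-5)) + 1)) - 51) + 280 = (4*(2 + (4 + 5) + 1)*(-5 - (2 + (4 + 5) + 1)) - 51) + 280 = (4*(2 + 9 + 1)*(-5 - (2 + 9 + 1)) - 51) + 280 = (4*12*(-5 - 1*12) - 51) + 280 = (4*12*(-5 - 12) - 51) + 280 = (4*12*(-17) - 51) + 280 = (-816 - 51) + 280 = -867 + 280 = -587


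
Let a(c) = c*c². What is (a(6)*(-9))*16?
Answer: -31104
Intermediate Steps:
a(c) = c³
(a(6)*(-9))*16 = (6³*(-9))*16 = (216*(-9))*16 = -1944*16 = -31104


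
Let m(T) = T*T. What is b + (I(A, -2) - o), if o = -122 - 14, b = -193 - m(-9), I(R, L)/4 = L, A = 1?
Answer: -146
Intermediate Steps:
m(T) = T**2
I(R, L) = 4*L
b = -274 (b = -193 - 1*(-9)**2 = -193 - 1*81 = -193 - 81 = -274)
o = -136
b + (I(A, -2) - o) = -274 + (4*(-2) - 1*(-136)) = -274 + (-8 + 136) = -274 + 128 = -146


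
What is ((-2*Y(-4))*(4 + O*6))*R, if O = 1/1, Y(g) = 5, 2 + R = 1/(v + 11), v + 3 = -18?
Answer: 210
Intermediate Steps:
v = -21 (v = -3 - 18 = -21)
R = -21/10 (R = -2 + 1/(-21 + 11) = -2 + 1/(-10) = -2 - ⅒ = -21/10 ≈ -2.1000)
O = 1
((-2*Y(-4))*(4 + O*6))*R = ((-2*5)*(4 + 1*6))*(-21/10) = -10*(4 + 6)*(-21/10) = -10*10*(-21/10) = -100*(-21/10) = 210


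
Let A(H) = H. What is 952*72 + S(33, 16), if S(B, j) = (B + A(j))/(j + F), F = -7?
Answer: 616945/9 ≈ 68550.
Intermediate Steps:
S(B, j) = (B + j)/(-7 + j) (S(B, j) = (B + j)/(j - 7) = (B + j)/(-7 + j))
952*72 + S(33, 16) = 952*72 + (33 + 16)/(-7 + 16) = 68544 + 49/9 = 616945/9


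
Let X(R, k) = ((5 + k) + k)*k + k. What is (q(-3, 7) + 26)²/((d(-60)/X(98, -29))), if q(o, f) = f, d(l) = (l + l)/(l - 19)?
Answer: 10811229/10 ≈ 1.0811e+6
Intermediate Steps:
d(l) = 2*l/(-19 + l) (d(l) = (2*l)/(-19 + l) = 2*l/(-19 + l))
X(R, k) = k + k*(5 + 2*k) (X(R, k) = (5 + 2*k)*k + k = k*(5 + 2*k) + k = k + k*(5 + 2*k))
(q(-3, 7) + 26)²/((d(-60)/X(98, -29))) = (7 + 26)²/(((2*(-60)/(-19 - 60))/((2*(-29)*(3 - 29))))) = 33²/(((2*(-60)/(-79))/((2*(-29)*(-26))))) = 1089/(((2*(-60)*(-1/79))/1508)) = 1089/(((120/79)*(1/1508))) = 1089/(30/29783) = 1089*(29783/30) = 10811229/10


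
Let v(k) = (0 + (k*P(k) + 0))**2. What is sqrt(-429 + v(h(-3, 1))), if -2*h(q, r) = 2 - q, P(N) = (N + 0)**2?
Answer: I*sqrt(11831)/8 ≈ 13.596*I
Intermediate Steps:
P(N) = N**2
h(q, r) = -1 + q/2 (h(q, r) = -(2 - q)/2 = -1 + q/2)
v(k) = k**6 (v(k) = (0 + (k*k**2 + 0))**2 = (0 + (k**3 + 0))**2 = (0 + k**3)**2 = (k**3)**2 = k**6)
sqrt(-429 + v(h(-3, 1))) = sqrt(-429 + (-1 + (1/2)*(-3))**6) = sqrt(-429 + (-1 - 3/2)**6) = sqrt(-429 + (-5/2)**6) = sqrt(-429 + 15625/64) = sqrt(-11831/64) = I*sqrt(11831)/8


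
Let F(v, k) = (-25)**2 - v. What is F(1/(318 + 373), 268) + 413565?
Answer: 286205289/691 ≈ 4.1419e+5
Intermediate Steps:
F(v, k) = 625 - v
F(1/(318 + 373), 268) + 413565 = (625 - 1/(318 + 373)) + 413565 = (625 - 1/691) + 413565 = 431874/691 + 413565 = 286205289/691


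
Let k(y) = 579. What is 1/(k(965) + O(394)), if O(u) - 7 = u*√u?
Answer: -293/30409794 + 197*√394/30409794 ≈ 0.00011895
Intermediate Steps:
O(u) = 7 + u^(3/2) (O(u) = 7 + u*√u = 7 + u^(3/2))
1/(k(965) + O(394)) = 1/(579 + (7 + 394^(3/2))) = 1/(579 + (7 + 394*√394)) = 1/(586 + 394*√394)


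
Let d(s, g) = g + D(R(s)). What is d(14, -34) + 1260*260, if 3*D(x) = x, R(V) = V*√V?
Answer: 327566 + 14*√14/3 ≈ 3.2758e+5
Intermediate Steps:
R(V) = V^(3/2)
D(x) = x/3
d(s, g) = g + s^(3/2)/3
d(14, -34) + 1260*260 = (-34 + 14^(3/2)/3) + 1260*260 = (-34 + (14*√14)/3) + 327600 = (-34 + 14*√14/3) + 327600 = 327566 + 14*√14/3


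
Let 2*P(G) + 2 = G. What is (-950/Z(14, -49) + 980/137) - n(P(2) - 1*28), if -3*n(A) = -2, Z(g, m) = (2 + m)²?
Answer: 5498744/907899 ≈ 6.0566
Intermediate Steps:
P(G) = -1 + G/2
n(A) = ⅔ (n(A) = -⅓*(-2) = ⅔)
(-950/Z(14, -49) + 980/137) - n(P(2) - 1*28) = (-950/(2 - 49)² + 980/137) - 1*⅔ = (-950/((-47)²) + 980*(1/137)) - ⅔ = (-950/2209 + 980/137) - ⅔ = 2034670/302633 - ⅔ = 5498744/907899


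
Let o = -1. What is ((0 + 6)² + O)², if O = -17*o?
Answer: 2809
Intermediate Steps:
O = 17 (O = -17*(-1) = 17)
((0 + 6)² + O)² = ((0 + 6)² + 17)² = (6² + 17)² = (36 + 17)² = 53² = 2809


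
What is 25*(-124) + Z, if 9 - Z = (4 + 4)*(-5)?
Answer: -3051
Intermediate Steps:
Z = 49 (Z = 9 - (4 + 4)*(-5) = 9 - 8*(-5) = 9 - 1*(-40) = 9 + 40 = 49)
25*(-124) + Z = 25*(-124) + 49 = -3100 + 49 = -3051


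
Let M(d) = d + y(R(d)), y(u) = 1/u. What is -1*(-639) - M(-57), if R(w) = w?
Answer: 39673/57 ≈ 696.02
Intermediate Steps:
M(d) = d + 1/d
-1*(-639) - M(-57) = -1*(-639) - (-57 + 1/(-57)) = 639 - (-57 - 1/57) = 639 - 1*(-3250/57) = 639 + 3250/57 = 39673/57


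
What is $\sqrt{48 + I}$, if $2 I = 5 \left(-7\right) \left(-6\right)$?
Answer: $3 \sqrt{17} \approx 12.369$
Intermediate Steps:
$I = 105$ ($I = \frac{5 \left(-7\right) \left(-6\right)}{2} = \frac{\left(-35\right) \left(-6\right)}{2} = \frac{1}{2} \cdot 210 = 105$)
$\sqrt{48 + I} = \sqrt{48 + 105} = \sqrt{153} = 3 \sqrt{17}$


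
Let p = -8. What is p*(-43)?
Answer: 344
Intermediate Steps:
p*(-43) = -8*(-43) = 344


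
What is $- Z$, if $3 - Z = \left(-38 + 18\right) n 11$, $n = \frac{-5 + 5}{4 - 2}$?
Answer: $-3$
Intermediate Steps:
$n = 0$ ($n = \frac{0}{4 + \left(\left(-4 + 5\right) - 3\right)} = \frac{0}{4 + \left(1 - 3\right)} = \frac{0}{4 - 2} = \frac{0}{2} = 0 \cdot \frac{1}{2} = 0$)
$Z = 3$ ($Z = 3 - \left(-38 + 18\right) 0 \cdot 11 = 3 - \left(-20\right) 0 = 3 - 0 = 3 + 0 = 3$)
$- Z = \left(-1\right) 3 = -3$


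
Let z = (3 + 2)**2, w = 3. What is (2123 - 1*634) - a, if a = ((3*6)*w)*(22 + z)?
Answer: -1049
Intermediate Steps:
z = 25 (z = 5**2 = 25)
a = 2538 (a = ((3*6)*3)*(22 + 25) = (18*3)*47 = 54*47 = 2538)
(2123 - 1*634) - a = (2123 - 1*634) - 1*2538 = (2123 - 634) - 2538 = 1489 - 2538 = -1049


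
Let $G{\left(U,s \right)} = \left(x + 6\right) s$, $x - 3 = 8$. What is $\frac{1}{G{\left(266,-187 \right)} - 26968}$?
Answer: $- \frac{1}{30147} \approx -3.3171 \cdot 10^{-5}$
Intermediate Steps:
$x = 11$ ($x = 3 + 8 = 11$)
$G{\left(U,s \right)} = 17 s$ ($G{\left(U,s \right)} = \left(11 + 6\right) s = 17 s$)
$\frac{1}{G{\left(266,-187 \right)} - 26968} = \frac{1}{17 \left(-187\right) - 26968} = \frac{1}{-3179 - 26968} = \frac{1}{-30147} = - \frac{1}{30147}$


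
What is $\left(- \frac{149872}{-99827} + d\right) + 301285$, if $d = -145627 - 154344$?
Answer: $\frac{131322550}{99827} \approx 1315.5$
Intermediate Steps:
$d = -299971$ ($d = -145627 - 154344 = -299971$)
$\left(- \frac{149872}{-99827} + d\right) + 301285 = \left(- \frac{149872}{-99827} - 299971\right) + 301285 = \left(\left(-149872\right) \left(- \frac{1}{99827}\right) - 299971\right) + 301285 = \left(\frac{149872}{99827} - 299971\right) + 301285 = - \frac{29945055145}{99827} + 301285 = \frac{131322550}{99827}$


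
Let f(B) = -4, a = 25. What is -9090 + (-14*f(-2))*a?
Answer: -7690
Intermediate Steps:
-9090 + (-14*f(-2))*a = -9090 - 14*(-4)*25 = -9090 + 56*25 = -9090 + 1400 = -7690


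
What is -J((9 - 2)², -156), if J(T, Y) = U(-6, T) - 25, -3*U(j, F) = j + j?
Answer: 21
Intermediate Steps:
U(j, F) = -2*j/3 (U(j, F) = -(j + j)/3 = -2*j/3)
J(T, Y) = -21 (J(T, Y) = -⅔*(-6) - 25 = 4 - 25 = -21)
-J((9 - 2)², -156) = -1*(-21) = 21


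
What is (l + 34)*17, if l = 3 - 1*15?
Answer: 374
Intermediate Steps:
l = -12 (l = 3 - 15 = -12)
(l + 34)*17 = (-12 + 34)*17 = 22*17 = 374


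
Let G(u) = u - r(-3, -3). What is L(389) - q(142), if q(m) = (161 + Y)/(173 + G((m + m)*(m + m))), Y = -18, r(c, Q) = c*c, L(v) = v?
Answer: 31438837/80820 ≈ 389.00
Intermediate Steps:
r(c, Q) = c²
G(u) = -9 + u (G(u) = u - 1*(-3)² = u - 1*9 = u - 9 = -9 + u)
q(m) = 143/(164 + 4*m²) (q(m) = (161 - 18)/(173 + (-9 + (m + m)*(m + m))) = 143/(173 + (-9 + (2*m)*(2*m))) = 143/(173 + (-9 + 4*m²)) = 143/(164 + 4*m²))
L(389) - q(142) = 389 - 143/(4*(41 + 142²)) = 389 - 143/(4*(41 + 20164)) = 389 - 143/(4*20205) = 389 - 1*143/80820 = 389 - 143/80820 = 31438837/80820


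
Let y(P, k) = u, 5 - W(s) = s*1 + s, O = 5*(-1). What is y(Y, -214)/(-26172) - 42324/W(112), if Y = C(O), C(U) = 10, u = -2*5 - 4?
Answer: 184617799/955278 ≈ 193.26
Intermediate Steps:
u = -14 (u = -10 - 4 = -14)
O = -5
W(s) = 5 - 2*s (W(s) = 5 - (s*1 + s) = 5 - (s + s) = 5 - 2*s)
Y = 10
y(P, k) = -14
y(Y, -214)/(-26172) - 42324/W(112) = -14/(-26172) - 42324/(5 - 2*112) = -14*(-1/26172) - 42324/(5 - 224) = 7/13086 - 42324/(-219) = 7/13086 - 42324*(-1/219) = 7/13086 + 14108/73 = 184617799/955278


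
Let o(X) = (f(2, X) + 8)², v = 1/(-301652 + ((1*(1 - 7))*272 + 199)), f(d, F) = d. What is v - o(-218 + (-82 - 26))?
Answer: -30308501/303085 ≈ -100.00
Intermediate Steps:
v = -1/303085 (v = 1/(-301652 + ((1*(-6))*272 + 199)) = 1/(-301652 + (-6*272 + 199)) = 1/(-301652 + (-1632 + 199)) = 1/(-301652 - 1433) = 1/(-303085) = -1/303085 ≈ -3.2994e-6)
o(X) = 100 (o(X) = (2 + 8)² = 10² = 100)
v - o(-218 + (-82 - 26)) = -1/303085 - 1*100 = -1/303085 - 100 = -30308501/303085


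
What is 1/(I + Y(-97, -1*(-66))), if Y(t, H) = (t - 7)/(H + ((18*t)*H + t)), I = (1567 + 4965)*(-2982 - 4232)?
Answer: -115267/5431594053312 ≈ -2.1222e-8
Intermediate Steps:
I = -47121848 (I = 6532*(-7214) = -47121848)
Y(t, H) = (-7 + t)/(H + t + 18*H*t) (Y(t, H) = (-7 + t)/(H + (18*H*t + t)) = (-7 + t)/(H + (t + 18*H*t)) = (-7 + t)/(H + t + 18*H*t))
1/(I + Y(-97, -1*(-66))) = 1/(-47121848 + (-7 - 97)/(-1*(-66) - 97 + 18*(-1*(-66))*(-97))) = 1/(-47121848 - 104/(66 - 97 + 18*66*(-97))) = 1/(-47121848 - 104/(66 - 97 - 115236)) = 1/(-47121848 - 104/(-115267)) = 1/(-47121848 - 1/115267*(-104)) = 1/(-47121848 + 104/115267) = 1/(-5431594053312/115267) = -115267/5431594053312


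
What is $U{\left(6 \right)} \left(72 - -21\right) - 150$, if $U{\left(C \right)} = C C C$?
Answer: $19938$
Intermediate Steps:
$U{\left(C \right)} = C^{3}$ ($U{\left(C \right)} = C^{2} C = C^{3}$)
$U{\left(6 \right)} \left(72 - -21\right) - 150 = 6^{3} \left(72 - -21\right) - 150 = 216 \left(72 + 21\right) - 150 = 216 \cdot 93 - 150 = 20088 - 150 = 19938$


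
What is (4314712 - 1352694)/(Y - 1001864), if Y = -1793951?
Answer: -2962018/2795815 ≈ -1.0594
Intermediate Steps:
(4314712 - 1352694)/(Y - 1001864) = (4314712 - 1352694)/(-1793951 - 1001864) = 2962018/(-2795815) = 2962018*(-1/2795815) = -2962018/2795815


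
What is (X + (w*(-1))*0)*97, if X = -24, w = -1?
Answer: -2328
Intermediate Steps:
(X + (w*(-1))*0)*97 = (-24 - 1*(-1)*0)*97 = (-24 + 1*0)*97 = (-24 + 0)*97 = -24*97 = -2328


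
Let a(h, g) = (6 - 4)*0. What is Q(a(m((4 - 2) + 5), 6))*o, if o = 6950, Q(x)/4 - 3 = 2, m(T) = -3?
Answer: 139000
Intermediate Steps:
a(h, g) = 0 (a(h, g) = 2*0 = 0)
Q(x) = 20 (Q(x) = 12 + 4*2 = 12 + 8 = 20)
Q(a(m((4 - 2) + 5), 6))*o = 20*6950 = 139000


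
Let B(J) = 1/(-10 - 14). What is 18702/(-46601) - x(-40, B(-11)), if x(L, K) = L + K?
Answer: 44334713/1118424 ≈ 39.640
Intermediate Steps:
B(J) = -1/24 (B(J) = 1/(-24) = -1/24)
x(L, K) = K + L
18702/(-46601) - x(-40, B(-11)) = 18702/(-46601) - (-1/24 - 40) = 18702*(-1/46601) - 1*(-961/24) = -18702/46601 + 961/24 = 44334713/1118424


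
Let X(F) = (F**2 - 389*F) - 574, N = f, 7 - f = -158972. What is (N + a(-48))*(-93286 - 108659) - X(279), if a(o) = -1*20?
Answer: -32100943991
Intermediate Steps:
f = 158979 (f = 7 - 1*(-158972) = 7 + 158972 = 158979)
a(o) = -20
N = 158979
X(F) = -574 + F**2 - 389*F
(N + a(-48))*(-93286 - 108659) - X(279) = (158979 - 20)*(-93286 - 108659) - (-574 + 279**2 - 389*279) = 158959*(-201945) - (-574 + 77841 - 108531) = -32100975255 - 1*(-31264) = -32100975255 + 31264 = -32100943991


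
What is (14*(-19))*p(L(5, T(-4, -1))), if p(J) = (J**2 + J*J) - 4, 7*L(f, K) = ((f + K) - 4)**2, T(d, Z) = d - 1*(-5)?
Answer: 6232/7 ≈ 890.29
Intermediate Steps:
T(d, Z) = 5 + d (T(d, Z) = d + 5 = 5 + d)
L(f, K) = (-4 + K + f)**2/7 (L(f, K) = ((f + K) - 4)**2/7 = ((K + f) - 4)**2/7 = (-4 + K + f)**2/7)
p(J) = -4 + 2*J**2 (p(J) = (J**2 + J**2) - 4 = 2*J**2 - 4 = -4 + 2*J**2)
(14*(-19))*p(L(5, T(-4, -1))) = (14*(-19))*(-4 + 2*((-4 + (5 - 4) + 5)**2/7)**2) = -266*(-4 + 2*((-4 + 1 + 5)**2/7)**2) = -266*(-4 + 2*((1/7)*2**2)**2) = -266*(-4 + 2*((1/7)*4)**2) = -266*(-4 + 2*(4/7)**2) = -266*(-4 + 2*(16/49)) = -266*(-4 + 32/49) = -266*(-164/49) = 6232/7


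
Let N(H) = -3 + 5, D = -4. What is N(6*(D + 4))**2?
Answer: 4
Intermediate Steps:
N(H) = 2
N(6*(D + 4))**2 = 2**2 = 4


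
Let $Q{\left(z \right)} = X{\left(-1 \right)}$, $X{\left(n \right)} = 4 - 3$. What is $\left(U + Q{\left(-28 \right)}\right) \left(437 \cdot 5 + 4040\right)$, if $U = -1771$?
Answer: $-11018250$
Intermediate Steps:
$X{\left(n \right)} = 1$
$Q{\left(z \right)} = 1$
$\left(U + Q{\left(-28 \right)}\right) \left(437 \cdot 5 + 4040\right) = \left(-1771 + 1\right) \left(437 \cdot 5 + 4040\right) = - 1770 \left(2185 + 4040\right) = \left(-1770\right) 6225 = -11018250$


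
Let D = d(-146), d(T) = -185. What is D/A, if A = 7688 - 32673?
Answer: 37/4997 ≈ 0.0074044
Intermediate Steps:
D = -185
A = -24985
D/A = -185/(-24985) = -185*(-1/24985) = 37/4997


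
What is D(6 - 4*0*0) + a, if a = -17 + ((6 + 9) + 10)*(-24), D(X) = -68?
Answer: -685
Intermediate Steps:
a = -617 (a = -17 + (15 + 10)*(-24) = -17 + 25*(-24) = -17 - 600 = -617)
D(6 - 4*0*0) + a = -68 - 617 = -685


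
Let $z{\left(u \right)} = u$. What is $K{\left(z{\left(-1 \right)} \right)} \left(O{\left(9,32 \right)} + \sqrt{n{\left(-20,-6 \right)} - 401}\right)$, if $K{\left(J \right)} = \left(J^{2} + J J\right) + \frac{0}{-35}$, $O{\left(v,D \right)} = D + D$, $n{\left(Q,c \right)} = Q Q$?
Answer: $128 + 2 i \approx 128.0 + 2.0 i$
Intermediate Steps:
$n{\left(Q,c \right)} = Q^{2}$
$O{\left(v,D \right)} = 2 D$
$K{\left(J \right)} = 2 J^{2}$ ($K{\left(J \right)} = \left(J^{2} + J^{2}\right) + 0 \left(- \frac{1}{35}\right) = 2 J^{2} + 0 = 2 J^{2}$)
$K{\left(z{\left(-1 \right)} \right)} \left(O{\left(9,32 \right)} + \sqrt{n{\left(-20,-6 \right)} - 401}\right) = 2 \left(-1\right)^{2} \left(2 \cdot 32 + \sqrt{\left(-20\right)^{2} - 401}\right) = 2 \cdot 1 \left(64 + \sqrt{400 - 401}\right) = 2 \left(64 + \sqrt{-1}\right) = 2 \left(64 + i\right) = 128 + 2 i$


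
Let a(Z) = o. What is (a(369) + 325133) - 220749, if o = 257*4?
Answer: 105412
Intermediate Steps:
o = 1028
a(Z) = 1028
(a(369) + 325133) - 220749 = (1028 + 325133) - 220749 = 326161 - 220749 = 105412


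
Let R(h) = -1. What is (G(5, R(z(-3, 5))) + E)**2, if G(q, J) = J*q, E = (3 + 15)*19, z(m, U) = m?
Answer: 113569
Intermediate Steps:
E = 342 (E = 18*19 = 342)
(G(5, R(z(-3, 5))) + E)**2 = (-1*5 + 342)**2 = (-5 + 342)**2 = 337**2 = 113569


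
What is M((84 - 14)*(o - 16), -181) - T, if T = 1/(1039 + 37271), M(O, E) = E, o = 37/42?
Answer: -6934111/38310 ≈ -181.00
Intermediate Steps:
o = 37/42 (o = 37*(1/42) = 37/42 ≈ 0.88095)
T = 1/38310 ≈ 2.6103e-5
M((84 - 14)*(o - 16), -181) - T = -181 - 1*1/38310 = -181 - 1/38310 = -6934111/38310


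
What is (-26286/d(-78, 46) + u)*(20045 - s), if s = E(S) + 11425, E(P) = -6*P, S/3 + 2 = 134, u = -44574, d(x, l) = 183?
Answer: -29994624896/61 ≈ -4.9172e+8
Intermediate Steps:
S = 396 (S = -6 + 3*134 = -6 + 402 = 396)
s = 9049 (s = -6*396 + 11425 = -2376 + 11425 = 9049)
(-26286/d(-78, 46) + u)*(20045 - s) = (-26286/183 - 44574)*(20045 - 1*9049) = (-26286*1/183 - 44574)*(20045 - 9049) = (-8762/61 - 44574)*10996 = -2727776/61*10996 = -29994624896/61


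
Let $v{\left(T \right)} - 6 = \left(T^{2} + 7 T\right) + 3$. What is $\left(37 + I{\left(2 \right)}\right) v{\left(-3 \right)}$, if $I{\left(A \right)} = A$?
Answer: $-117$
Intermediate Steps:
$v{\left(T \right)} = 9 + T^{2} + 7 T$ ($v{\left(T \right)} = 6 + \left(\left(T^{2} + 7 T\right) + 3\right) = 6 + \left(3 + T^{2} + 7 T\right) = 9 + T^{2} + 7 T$)
$\left(37 + I{\left(2 \right)}\right) v{\left(-3 \right)} = \left(37 + 2\right) \left(9 + \left(-3\right)^{2} + 7 \left(-3\right)\right) = 39 \left(9 + 9 - 21\right) = 39 \left(-3\right) = -117$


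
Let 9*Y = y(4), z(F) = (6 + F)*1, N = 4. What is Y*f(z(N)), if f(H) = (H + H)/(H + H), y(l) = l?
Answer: 4/9 ≈ 0.44444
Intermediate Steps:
z(F) = 6 + F
f(H) = 1 (f(H) = (2*H)/((2*H)) = (2*H)*(1/(2*H)) = 1)
Y = 4/9 (Y = (1/9)*4 = 4/9 ≈ 0.44444)
Y*f(z(N)) = (4/9)*1 = 4/9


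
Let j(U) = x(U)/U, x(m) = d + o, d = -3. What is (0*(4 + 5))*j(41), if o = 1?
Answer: 0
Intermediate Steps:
x(m) = -2 (x(m) = -3 + 1 = -2)
j(U) = -2/U
(0*(4 + 5))*j(41) = (0*(4 + 5))*(-2/41) = (0*9)*(-2*1/41) = 0*(-2/41) = 0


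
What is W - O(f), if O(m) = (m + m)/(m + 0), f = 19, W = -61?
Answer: -63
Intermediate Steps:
O(m) = 2 (O(m) = (2*m)/m = 2)
W - O(f) = -61 - 1*2 = -61 - 2 = -63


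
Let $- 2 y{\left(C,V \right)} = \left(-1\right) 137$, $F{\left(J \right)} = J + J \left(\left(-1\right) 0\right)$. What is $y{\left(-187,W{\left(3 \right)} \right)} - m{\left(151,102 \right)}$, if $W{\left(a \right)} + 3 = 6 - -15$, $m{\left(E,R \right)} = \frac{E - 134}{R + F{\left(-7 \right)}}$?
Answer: $\frac{12981}{190} \approx 68.321$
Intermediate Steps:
$F{\left(J \right)} = J$ ($F{\left(J \right)} = J + J 0 = J + 0 = J$)
$m{\left(E,R \right)} = \frac{-134 + E}{-7 + R}$ ($m{\left(E,R \right)} = \frac{E - 134}{R - 7} = \frac{-134 + E}{-7 + R}$)
$W{\left(a \right)} = 18$ ($W{\left(a \right)} = -3 + \left(6 - -15\right) = -3 + \left(6 + 15\right) = -3 + 21 = 18$)
$y{\left(C,V \right)} = \frac{137}{2}$ ($y{\left(C,V \right)} = - \frac{\left(-1\right) 137}{2} = \left(- \frac{1}{2}\right) \left(-137\right) = \frac{137}{2}$)
$y{\left(-187,W{\left(3 \right)} \right)} - m{\left(151,102 \right)} = \frac{137}{2} - \frac{-134 + 151}{-7 + 102} = \frac{137}{2} - \frac{1}{95} \cdot 17 = \frac{137}{2} - \frac{17}{95} = \frac{12981}{190}$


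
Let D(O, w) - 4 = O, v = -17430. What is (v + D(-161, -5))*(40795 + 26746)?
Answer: -1187843567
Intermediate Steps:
D(O, w) = 4 + O
(v + D(-161, -5))*(40795 + 26746) = (-17430 + (4 - 161))*(40795 + 26746) = (-17430 - 157)*67541 = -17587*67541 = -1187843567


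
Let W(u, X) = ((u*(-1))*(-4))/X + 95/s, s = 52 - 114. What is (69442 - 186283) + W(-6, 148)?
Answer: -268037141/2294 ≈ -1.1684e+5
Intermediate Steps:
s = -62
W(u, X) = -95/62 + 4*u/X (W(u, X) = ((u*(-1))*(-4))/X + 95/(-62) = (-u*(-4))/X + 95*(-1/62) = (4*u)/X - 95/62 = 4*u/X - 95/62 = -95/62 + 4*u/X)
(69442 - 186283) + W(-6, 148) = (69442 - 186283) + (-95/62 + 4*(-6)/148) = -116841 + (-95/62 + 4*(-6)*(1/148)) = -116841 + (-95/62 - 6/37) = -116841 - 3887/2294 = -268037141/2294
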